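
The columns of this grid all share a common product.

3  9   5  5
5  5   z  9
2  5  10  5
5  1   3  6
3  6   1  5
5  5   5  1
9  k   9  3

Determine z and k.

z = 3, k = 3

Columns 1 and 4 each multiply to 20250, so every column has product 20250.
Column 3: 5×10×3×1×5×9 = 6750, so the missing entry is 20250 ÷ 6750 = 3.
Column 2: 9×5×5×1×6×5 = 6750, so the missing entry is 20250 ÷ 6750 = 3.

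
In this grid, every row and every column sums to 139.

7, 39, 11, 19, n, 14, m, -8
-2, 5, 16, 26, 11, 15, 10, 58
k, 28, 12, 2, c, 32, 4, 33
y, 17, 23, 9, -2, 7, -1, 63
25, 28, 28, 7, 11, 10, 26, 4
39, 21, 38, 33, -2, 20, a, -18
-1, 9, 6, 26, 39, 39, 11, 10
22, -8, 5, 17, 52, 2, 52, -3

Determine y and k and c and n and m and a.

y = 23, k = 26, c = 2, n = 28, m = 29, a = 8

Row 4: 17 + 23 + 9 − 2 + 7 − 1 + 63 = 116, so its missing entry is 139 − 116 = 23.
Column 1: 7 − 2 + 23 + 25 + 39 − 1 + 22 = 113, so its missing entry is 139 − 113 = 26.
Row 3: 26 + 28 + 12 + 2 + 32 + 4 + 33 = 137, so its missing entry is 139 − 137 = 2.
Column 5: 11 + 2 − 2 + 11 − 2 + 39 + 52 = 111, so its missing entry is 139 − 111 = 28.
Row 1: 7 + 39 + 11 + 19 + 28 + 14 − 8 = 110, so its missing entry is 139 − 110 = 29.
Row 6: 39 + 21 + 38 + 33 − 2 + 20 − 18 = 131, so its missing entry is 139 − 131 = 8.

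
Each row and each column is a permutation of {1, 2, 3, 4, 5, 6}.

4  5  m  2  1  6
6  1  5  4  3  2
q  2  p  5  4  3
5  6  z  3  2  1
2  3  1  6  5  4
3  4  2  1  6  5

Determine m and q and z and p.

Cell (1,3): row 1 already has {1, 2, 4, 5, 6} → 3.
Cell (3,1): column 1 already has {2, 3, 4, 5, 6} → 1.
For row 4, column 3: row 4 already has {1, 2, 3, 5, 6}; that leaves 4.
For row 3, column 3: row 3 already has {1, 2, 3, 4, 5}; that leaves 6.

m = 3, q = 1, z = 4, p = 6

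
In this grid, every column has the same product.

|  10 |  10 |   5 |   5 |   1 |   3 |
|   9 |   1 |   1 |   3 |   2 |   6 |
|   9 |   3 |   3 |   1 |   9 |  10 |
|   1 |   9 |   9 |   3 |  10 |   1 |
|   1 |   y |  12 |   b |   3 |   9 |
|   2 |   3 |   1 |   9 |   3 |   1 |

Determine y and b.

Columns 1 and 3 each multiply to 1620, so every column has product 1620.
Column 2: 10×1×3×9×3 = 810, so the missing entry is 1620 ÷ 810 = 2.
Column 4: 5×3×1×3×9 = 405, so the missing entry is 1620 ÷ 405 = 4.

y = 2, b = 4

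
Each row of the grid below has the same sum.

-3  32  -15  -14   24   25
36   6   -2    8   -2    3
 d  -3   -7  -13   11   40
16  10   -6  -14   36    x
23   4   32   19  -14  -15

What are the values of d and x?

The complete rows each total 49.
Row 3 is missing 49 − 28 = 21 (since -3 − 7 − 13 + 11 + 40 = 28).
Row 4 is missing 49 − 42 = 7 (since 16 + 10 − 6 − 14 + 36 = 42).

d = 21, x = 7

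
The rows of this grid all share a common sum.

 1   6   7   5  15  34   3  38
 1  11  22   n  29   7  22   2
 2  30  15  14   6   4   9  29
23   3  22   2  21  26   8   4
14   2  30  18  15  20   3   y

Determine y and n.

y = 7, n = 15

Rows 3 and 4 both add up to 109, so every row sums to 109.
Row 5: 14 + 2 + 30 + 18 + 15 + 20 + 3 = 102, so the missing entry is 109 − 102 = 7.
Row 2: 1 + 11 + 22 + 29 + 7 + 22 + 2 = 94, so the missing entry is 109 − 94 = 15.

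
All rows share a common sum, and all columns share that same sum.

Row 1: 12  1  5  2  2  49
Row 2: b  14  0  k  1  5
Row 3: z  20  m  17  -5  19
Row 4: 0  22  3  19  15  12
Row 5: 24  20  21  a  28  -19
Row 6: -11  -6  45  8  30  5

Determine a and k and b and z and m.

a = -3, k = 28, b = 23, z = 23, m = -3

Rows 1 and 4 both sum to 71, so that's the common total.
The known cells in row 5 total 74, leaving 71 − 74 = -3 for the blank.
The known cells in column 3 total 74, leaving 71 − 74 = -3 for the blank.
The known cells in row 3 total 48, leaving 71 − 48 = 23 for the blank.
The known cells in column 1 total 48, leaving 71 − 48 = 23 for the blank.
The known cells in row 2 total 43, leaving 71 − 43 = 28 for the blank.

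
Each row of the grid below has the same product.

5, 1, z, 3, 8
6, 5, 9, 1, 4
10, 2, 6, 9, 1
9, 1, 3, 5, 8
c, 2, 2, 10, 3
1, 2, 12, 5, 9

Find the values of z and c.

z = 9, c = 9

Rows 3 and 4 each multiply to 1080, so every row has product 1080.
Row 1: 5×1×3×8 = 120, so the missing entry is 1080 ÷ 120 = 9.
Row 5: 2×2×10×3 = 120, so the missing entry is 1080 ÷ 120 = 9.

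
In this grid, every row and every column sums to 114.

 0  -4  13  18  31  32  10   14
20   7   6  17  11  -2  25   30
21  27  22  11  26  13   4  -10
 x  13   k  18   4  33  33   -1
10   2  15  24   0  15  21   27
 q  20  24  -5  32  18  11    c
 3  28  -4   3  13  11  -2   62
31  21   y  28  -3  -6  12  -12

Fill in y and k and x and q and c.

y = 43, k = -5, x = 19, q = 10, c = 4

Column 8 has 14 + 30 − 10 − 1 + 27 + 62 − 12 = 110; the blank must be 114 − 110 = 4.
Row 6 has 20 + 24 − 5 + 32 + 18 + 11 + 4 = 104; the blank must be 114 − 104 = 10.
Column 1 has 0 + 20 + 21 + 10 + 10 + 3 + 31 = 95; the blank must be 114 − 95 = 19.
Row 8 has 31 + 21 + 28 − 3 − 6 + 12 − 12 = 71; the blank must be 114 − 71 = 43.
Row 4 has 19 + 13 + 18 + 4 + 33 + 33 − 1 = 119; the blank must be 114 − 119 = -5.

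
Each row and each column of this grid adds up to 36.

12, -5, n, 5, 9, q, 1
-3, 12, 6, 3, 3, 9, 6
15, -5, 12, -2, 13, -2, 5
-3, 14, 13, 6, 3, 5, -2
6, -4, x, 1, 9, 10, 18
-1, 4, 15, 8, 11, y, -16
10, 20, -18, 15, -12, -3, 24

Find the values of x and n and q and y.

Row 6: -1 + 4 + 15 + 8 + 11 − 16 = 21, so its missing entry is 36 − 21 = 15.
Row 5: 6 − 4 + 1 + 9 + 10 + 18 = 40, so its missing entry is 36 − 40 = -4.
Column 3: 6 + 12 + 13 − 4 + 15 − 18 = 24, so its missing entry is 36 − 24 = 12.
Row 1: 12 − 5 + 12 + 5 + 9 + 1 = 34, so its missing entry is 36 − 34 = 2.

x = -4, n = 12, q = 2, y = 15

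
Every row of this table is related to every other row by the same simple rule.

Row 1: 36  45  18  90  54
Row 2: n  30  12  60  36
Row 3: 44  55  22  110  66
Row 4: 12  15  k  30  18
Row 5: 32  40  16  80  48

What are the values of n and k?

n = 24, k = 6

Each row is a constant multiple of every other row — this is a multiplication table with the headers hidden.
Row 2 is 36/54 = 2/3 times row 1, so its entry in column 1 is 36 × 2/3 = 24.
Row 4 is 18/54 = 1/3 times row 1, so its entry in column 3 is 18 × 1/3 = 6.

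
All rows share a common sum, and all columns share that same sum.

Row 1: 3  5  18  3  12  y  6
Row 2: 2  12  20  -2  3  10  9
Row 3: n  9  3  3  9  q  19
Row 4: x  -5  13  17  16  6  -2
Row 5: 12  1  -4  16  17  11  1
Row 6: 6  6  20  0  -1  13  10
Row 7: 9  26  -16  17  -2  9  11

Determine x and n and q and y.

x = 9, n = 13, q = -2, y = 7

Rows 2 and 5 both sum to 54, so that's the common total.
Row 1: 3 + 5 + 18 + 3 + 12 + 6 = 47, so its missing entry is 54 − 47 = 7.
Column 6: 7 + 10 + 6 + 11 + 13 + 9 = 56, so its missing entry is 54 − 56 = -2.
Row 3: 9 + 3 + 3 + 9 − 2 + 19 = 41, so its missing entry is 54 − 41 = 13.
Row 4: -5 + 13 + 17 + 16 + 6 − 2 = 45, so its missing entry is 54 − 45 = 9.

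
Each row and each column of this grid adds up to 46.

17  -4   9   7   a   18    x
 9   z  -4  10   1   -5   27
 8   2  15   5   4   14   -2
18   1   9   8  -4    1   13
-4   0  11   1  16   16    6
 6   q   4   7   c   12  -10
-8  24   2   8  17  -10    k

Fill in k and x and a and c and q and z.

k = 13, x = -1, a = 0, c = 12, q = 15, z = 8

The known cells in row 2 total 38, leaving 46 − 38 = 8 for the blank.
The known cells in column 2 total 31, leaving 46 − 31 = 15 for the blank.
The known cells in row 6 total 34, leaving 46 − 34 = 12 for the blank.
The known cells in column 5 total 46, leaving 46 − 46 = 0 for the blank.
The known cells in row 1 total 47, leaving 46 − 47 = -1 for the blank.
The known cells in row 7 total 33, leaving 46 − 33 = 13 for the blank.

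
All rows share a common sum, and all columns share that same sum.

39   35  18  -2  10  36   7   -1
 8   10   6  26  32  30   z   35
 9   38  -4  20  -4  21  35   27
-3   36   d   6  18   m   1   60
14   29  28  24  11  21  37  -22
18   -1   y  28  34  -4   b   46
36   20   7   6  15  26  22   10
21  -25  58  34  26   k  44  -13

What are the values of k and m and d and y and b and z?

Rows 1 and 3 both sum to 142, so that's the common total.
Row 2 has 8 + 10 + 6 + 26 + 32 + 30 + 35 = 147; the blank must be 142 − 147 = -5.
Column 7 has 7 − 5 + 35 + 1 + 37 + 22 + 44 = 141; the blank must be 142 − 141 = 1.
Row 8 has 21 − 25 + 58 + 34 + 26 + 44 − 13 = 145; the blank must be 142 − 145 = -3.
Column 6 has 36 + 30 + 21 + 21 − 4 + 26 − 3 = 127; the blank must be 142 − 127 = 15.
Row 4 has -3 + 36 + 6 + 18 + 15 + 1 + 60 = 133; the blank must be 142 − 133 = 9.
Row 6 has 18 − 1 + 28 + 34 − 4 + 1 + 46 = 122; the blank must be 142 − 122 = 20.

k = -3, m = 15, d = 9, y = 20, b = 1, z = -5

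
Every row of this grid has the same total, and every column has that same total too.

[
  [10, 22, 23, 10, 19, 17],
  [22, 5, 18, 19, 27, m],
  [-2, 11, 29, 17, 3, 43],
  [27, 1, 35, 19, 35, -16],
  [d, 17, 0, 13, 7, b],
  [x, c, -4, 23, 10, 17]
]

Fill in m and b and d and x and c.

m = 10, b = 30, d = 34, x = 10, c = 45

Rows 1 and 3 both sum to 101, so that's the common total.
Row 2: 22 + 5 + 18 + 19 + 27 = 91, so its missing entry is 101 − 91 = 10.
Column 2: 22 + 5 + 11 + 1 + 17 = 56, so its missing entry is 101 − 56 = 45.
Column 6: 17 + 10 + 43 − 16 + 17 = 71, so its missing entry is 101 − 71 = 30.
Row 5: 17 + 0 + 13 + 7 + 30 = 67, so its missing entry is 101 − 67 = 34.
Row 6: 45 − 4 + 23 + 10 + 17 = 91, so its missing entry is 101 − 91 = 10.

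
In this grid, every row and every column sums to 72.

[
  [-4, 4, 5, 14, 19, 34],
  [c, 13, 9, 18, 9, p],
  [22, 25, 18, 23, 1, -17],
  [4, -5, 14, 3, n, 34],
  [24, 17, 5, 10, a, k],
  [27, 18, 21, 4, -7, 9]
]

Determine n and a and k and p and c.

Row 4: 4 − 5 + 14 + 3 + 34 = 50, so its missing entry is 72 − 50 = 22.
Column 5: 19 + 9 + 1 + 22 − 7 = 44, so its missing entry is 72 − 44 = 28.
Row 5: 24 + 17 + 5 + 10 + 28 = 84, so its missing entry is 72 − 84 = -12.
Column 6: 34 − 17 + 34 − 12 + 9 = 48, so its missing entry is 72 − 48 = 24.
Row 2: 13 + 9 + 18 + 9 + 24 = 73, so its missing entry is 72 − 73 = -1.

n = 22, a = 28, k = -12, p = 24, c = -1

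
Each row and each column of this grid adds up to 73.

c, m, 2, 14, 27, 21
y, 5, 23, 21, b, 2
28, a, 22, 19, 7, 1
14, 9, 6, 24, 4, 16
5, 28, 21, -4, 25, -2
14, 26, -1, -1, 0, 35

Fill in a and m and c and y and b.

The known cells in row 3 total 77, leaving 73 − 77 = -4 for the blank.
The known cells in column 2 total 64, leaving 73 − 64 = 9 for the blank.
The known cells in row 1 total 73, leaving 73 − 73 = 0 for the blank.
The known cells in column 5 total 63, leaving 73 − 63 = 10 for the blank.
The known cells in row 2 total 61, leaving 73 − 61 = 12 for the blank.

a = -4, m = 9, c = 0, y = 12, b = 10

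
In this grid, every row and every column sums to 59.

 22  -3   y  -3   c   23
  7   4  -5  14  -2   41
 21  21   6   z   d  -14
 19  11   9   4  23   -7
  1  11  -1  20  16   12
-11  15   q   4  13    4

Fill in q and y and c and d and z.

q = 34, y = 16, c = 4, d = 5, z = 20

Column 4: -3 + 14 + 4 + 20 + 4 = 39, so its missing entry is 59 − 39 = 20.
Row 3: 21 + 21 + 6 + 20 − 14 = 54, so its missing entry is 59 − 54 = 5.
Column 5: -2 + 5 + 23 + 16 + 13 = 55, so its missing entry is 59 − 55 = 4.
Row 1: 22 − 3 − 3 + 4 + 23 = 43, so its missing entry is 59 − 43 = 16.
Row 6: -11 + 15 + 4 + 13 + 4 = 25, so its missing entry is 59 − 25 = 34.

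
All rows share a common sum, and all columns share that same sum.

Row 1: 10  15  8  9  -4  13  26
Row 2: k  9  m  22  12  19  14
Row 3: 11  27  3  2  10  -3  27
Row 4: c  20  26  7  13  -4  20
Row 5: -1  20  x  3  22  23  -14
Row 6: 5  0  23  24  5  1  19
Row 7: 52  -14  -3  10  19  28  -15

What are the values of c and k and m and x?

Rows 1 and 3 both sum to 77, so that's the common total.
Row 5 has -1 + 20 + 3 + 22 + 23 − 14 = 53; the blank must be 77 − 53 = 24.
Column 3 has 8 + 3 + 26 + 24 + 23 − 3 = 81; the blank must be 77 − 81 = -4.
Row 2 has 9 − 4 + 22 + 12 + 19 + 14 = 72; the blank must be 77 − 72 = 5.
Row 4 has 20 + 26 + 7 + 13 − 4 + 20 = 82; the blank must be 77 − 82 = -5.

c = -5, k = 5, m = -4, x = 24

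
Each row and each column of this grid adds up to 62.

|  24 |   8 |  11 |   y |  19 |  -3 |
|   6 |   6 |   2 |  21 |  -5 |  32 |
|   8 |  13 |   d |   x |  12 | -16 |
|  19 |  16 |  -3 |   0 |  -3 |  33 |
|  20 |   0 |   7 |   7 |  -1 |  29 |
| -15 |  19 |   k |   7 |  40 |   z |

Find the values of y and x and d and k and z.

y = 3, x = 24, d = 21, k = 24, z = -13

Column 6: -3 + 32 − 16 + 33 + 29 = 75, so its missing entry is 62 − 75 = -13.
Row 1: 24 + 8 + 11 + 19 − 3 = 59, so its missing entry is 62 − 59 = 3.
Column 4: 3 + 21 + 0 + 7 + 7 = 38, so its missing entry is 62 − 38 = 24.
Row 3: 8 + 13 + 24 + 12 − 16 = 41, so its missing entry is 62 − 41 = 21.
Row 6: -15 + 19 + 7 + 40 − 13 = 38, so its missing entry is 62 − 38 = 24.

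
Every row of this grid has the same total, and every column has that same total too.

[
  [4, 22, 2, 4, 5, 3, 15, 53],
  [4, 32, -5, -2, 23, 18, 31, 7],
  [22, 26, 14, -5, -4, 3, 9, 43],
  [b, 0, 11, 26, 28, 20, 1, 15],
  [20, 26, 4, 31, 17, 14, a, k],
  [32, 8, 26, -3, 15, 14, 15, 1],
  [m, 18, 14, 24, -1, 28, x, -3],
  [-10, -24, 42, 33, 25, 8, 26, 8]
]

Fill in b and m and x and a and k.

Rows 1 and 2 both sum to 108, so that's the common total.
Row 4: 0 + 11 + 26 + 28 + 20 + 1 + 15 = 101, so its missing entry is 108 − 101 = 7.
Column 1: 4 + 4 + 22 + 7 + 20 + 32 − 10 = 79, so its missing entry is 108 − 79 = 29.
Row 7: 29 + 18 + 14 + 24 − 1 + 28 − 3 = 109, so its missing entry is 108 − 109 = -1.
Column 7: 15 + 31 + 9 + 1 + 15 − 1 + 26 = 96, so its missing entry is 108 − 96 = 12.
Row 5: 20 + 26 + 4 + 31 + 17 + 14 + 12 = 124, so its missing entry is 108 − 124 = -16.

b = 7, m = 29, x = -1, a = 12, k = -16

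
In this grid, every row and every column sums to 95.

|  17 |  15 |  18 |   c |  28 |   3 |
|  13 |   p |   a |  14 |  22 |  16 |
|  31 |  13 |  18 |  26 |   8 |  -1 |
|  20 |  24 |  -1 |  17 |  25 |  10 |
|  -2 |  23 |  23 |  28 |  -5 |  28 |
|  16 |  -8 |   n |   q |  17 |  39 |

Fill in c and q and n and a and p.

c = 14, q = -4, n = 35, a = 2, p = 28

The known cells in column 2 total 67, leaving 95 − 67 = 28 for the blank.
The known cells in row 2 total 93, leaving 95 − 93 = 2 for the blank.
The known cells in row 1 total 81, leaving 95 − 81 = 14 for the blank.
The known cells in column 4 total 99, leaving 95 − 99 = -4 for the blank.
The known cells in row 6 total 60, leaving 95 − 60 = 35 for the blank.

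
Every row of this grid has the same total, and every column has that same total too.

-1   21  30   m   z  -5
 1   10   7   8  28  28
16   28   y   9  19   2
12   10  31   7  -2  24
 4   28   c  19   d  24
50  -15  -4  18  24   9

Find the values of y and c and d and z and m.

y = 8, c = 10, d = -3, z = 16, m = 21

Rows 2 and 4 both sum to 82, so that's the common total.
Column 4 has 8 + 9 + 7 + 19 + 18 = 61; the blank must be 82 − 61 = 21.
Row 1 has -1 + 21 + 30 + 21 − 5 = 66; the blank must be 82 − 66 = 16.
Column 5 has 16 + 28 + 19 − 2 + 24 = 85; the blank must be 82 − 85 = -3.
Row 5 has 4 + 28 + 19 − 3 + 24 = 72; the blank must be 82 − 72 = 10.
Row 3 has 16 + 28 + 9 + 19 + 2 = 74; the blank must be 82 − 74 = 8.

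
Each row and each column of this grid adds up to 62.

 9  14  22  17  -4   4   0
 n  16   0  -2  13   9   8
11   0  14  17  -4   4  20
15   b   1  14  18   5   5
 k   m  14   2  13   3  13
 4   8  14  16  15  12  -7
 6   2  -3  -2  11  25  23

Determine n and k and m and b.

Row 2 has 16 + 0 − 2 + 13 + 9 + 8 = 44; the blank must be 62 − 44 = 18.
Column 1 has 9 + 18 + 11 + 15 + 4 + 6 = 63; the blank must be 62 − 63 = -1.
Row 5 has -1 + 14 + 2 + 13 + 3 + 13 = 44; the blank must be 62 − 44 = 18.
Row 4 has 15 + 1 + 14 + 18 + 5 + 5 = 58; the blank must be 62 − 58 = 4.

n = 18, k = -1, m = 18, b = 4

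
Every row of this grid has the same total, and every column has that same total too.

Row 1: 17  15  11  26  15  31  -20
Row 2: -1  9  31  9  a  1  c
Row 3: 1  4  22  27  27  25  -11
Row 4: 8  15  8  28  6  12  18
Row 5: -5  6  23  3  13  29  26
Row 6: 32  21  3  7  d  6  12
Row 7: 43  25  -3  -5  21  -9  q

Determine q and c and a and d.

Rows 1 and 3 both sum to 95, so that's the common total.
Row 7 has 43 + 25 − 3 − 5 + 21 − 9 = 72; the blank must be 95 − 72 = 23.
Column 7 has -20 − 11 + 18 + 26 + 12 + 23 = 48; the blank must be 95 − 48 = 47.
Row 6 has 32 + 21 + 3 + 7 + 6 + 12 = 81; the blank must be 95 − 81 = 14.
Row 2 has -1 + 9 + 31 + 9 + 1 + 47 = 96; the blank must be 95 − 96 = -1.

q = 23, c = 47, a = -1, d = 14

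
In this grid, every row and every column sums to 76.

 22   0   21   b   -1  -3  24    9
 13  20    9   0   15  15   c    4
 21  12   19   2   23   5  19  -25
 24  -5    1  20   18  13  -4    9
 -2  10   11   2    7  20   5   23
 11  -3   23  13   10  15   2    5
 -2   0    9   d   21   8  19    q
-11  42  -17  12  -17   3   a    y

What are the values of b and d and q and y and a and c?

Row 1 has 22 + 0 + 21 − 1 − 3 + 24 + 9 = 72; the blank must be 76 − 72 = 4.
Row 2 has 13 + 20 + 9 + 0 + 15 + 15 + 4 = 76; the blank must be 76 − 76 = 0.
Column 7 has 24 + 0 + 19 − 4 + 5 + 2 + 19 = 65; the blank must be 76 − 65 = 11.
Row 8 has -11 + 42 − 17 + 12 − 17 + 3 + 11 = 23; the blank must be 76 − 23 = 53.
Column 8 has 9 + 4 − 25 + 9 + 23 + 5 + 53 = 78; the blank must be 76 − 78 = -2.
Row 7 has -2 + 0 + 9 + 21 + 8 + 19 − 2 = 53; the blank must be 76 − 53 = 23.

b = 4, d = 23, q = -2, y = 53, a = 11, c = 0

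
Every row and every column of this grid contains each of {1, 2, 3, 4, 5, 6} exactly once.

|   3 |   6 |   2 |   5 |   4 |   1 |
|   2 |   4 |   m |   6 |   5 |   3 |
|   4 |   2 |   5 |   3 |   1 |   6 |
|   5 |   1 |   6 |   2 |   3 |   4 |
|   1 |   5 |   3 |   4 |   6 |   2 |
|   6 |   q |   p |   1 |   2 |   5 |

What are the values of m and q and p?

m = 1, q = 3, p = 4

For row 2, column 3: row 2 already has {2, 3, 4, 5, 6}; that leaves 1.
Cell (6,2): column 2 already has {1, 2, 4, 5, 6} → 3.
At (row 6, col 3): row 6 already has {1, 2, 3, 5, 6}, so the value is 4.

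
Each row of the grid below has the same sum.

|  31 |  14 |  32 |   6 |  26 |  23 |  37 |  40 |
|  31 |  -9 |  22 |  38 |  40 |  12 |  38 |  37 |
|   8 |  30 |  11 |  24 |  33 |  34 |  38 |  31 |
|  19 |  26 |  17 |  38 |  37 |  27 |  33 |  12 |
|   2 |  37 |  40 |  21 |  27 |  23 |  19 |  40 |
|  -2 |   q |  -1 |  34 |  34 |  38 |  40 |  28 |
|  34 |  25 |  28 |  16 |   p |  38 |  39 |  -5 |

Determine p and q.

p = 34, q = 38

The complete rows each total 209.
Row 7 is missing 209 − 175 = 34 (since 34 + 25 + 28 + 16 + 38 + 39 − 5 = 175).
Row 6 is missing 209 − 171 = 38 (since -2 − 1 + 34 + 34 + 38 + 40 + 28 = 171).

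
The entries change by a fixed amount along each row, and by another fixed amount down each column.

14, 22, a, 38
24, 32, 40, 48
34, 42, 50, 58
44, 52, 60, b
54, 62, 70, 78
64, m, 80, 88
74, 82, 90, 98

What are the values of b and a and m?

Along each row the entries change by 8 per step; down each column they change by 10.
Row 4: from 44 at column 1, stepping by 8 to column 4 gives 68.
Row 1: from 14 at column 1, stepping by 8 to column 3 gives 30.
Row 6: from 64 at column 1, stepping by 8 to column 2 gives 72.

b = 68, a = 30, m = 72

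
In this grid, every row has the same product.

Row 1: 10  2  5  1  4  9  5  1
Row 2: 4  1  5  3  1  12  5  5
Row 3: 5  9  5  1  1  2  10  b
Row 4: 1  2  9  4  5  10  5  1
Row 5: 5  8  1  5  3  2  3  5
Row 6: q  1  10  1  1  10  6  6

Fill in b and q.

b = 4, q = 5

Rows 1 and 5 each multiply to 18000, so every row has product 18000.
Row 3: 5×9×5×1×1×2×10 = 4500, so the missing entry is 18000 ÷ 4500 = 4.
Row 6: 1×10×1×1×10×6×6 = 3600, so the missing entry is 18000 ÷ 3600 = 5.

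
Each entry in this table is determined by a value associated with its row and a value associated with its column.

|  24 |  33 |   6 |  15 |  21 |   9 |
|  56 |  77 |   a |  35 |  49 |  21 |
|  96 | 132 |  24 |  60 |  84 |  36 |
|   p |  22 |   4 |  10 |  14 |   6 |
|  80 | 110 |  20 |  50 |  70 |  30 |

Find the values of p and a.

p = 16, a = 14

Each row is a constant multiple of every other row — this is a multiplication table with the headers hidden.
Row 4 is 14/21 = 2/3 times row 1, so its entry in column 1 is 24 × 2/3 = 16.
Row 2 is 49/21 = 7/3 times row 1, so its entry in column 3 is 6 × 7/3 = 14.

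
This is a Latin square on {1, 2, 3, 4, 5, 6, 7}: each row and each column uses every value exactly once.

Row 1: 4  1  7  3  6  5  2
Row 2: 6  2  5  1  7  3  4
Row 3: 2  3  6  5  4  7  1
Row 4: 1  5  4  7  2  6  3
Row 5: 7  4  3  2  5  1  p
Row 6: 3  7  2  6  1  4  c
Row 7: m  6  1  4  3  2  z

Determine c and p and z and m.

At (row 5, col 7): row 5 already has {1, 2, 3, 4, 5, 7}, so the value is 6.
Cell (6,7): row 6 already has {1, 2, 3, 4, 6, 7} → 5.
For row 7, column 7: column 7 already has {1, 2, 3, 4, 5, 6}; that leaves 7.
At (row 7, col 1): row 7 already has {1, 2, 3, 4, 6, 7}, so the value is 5.

c = 5, p = 6, z = 7, m = 5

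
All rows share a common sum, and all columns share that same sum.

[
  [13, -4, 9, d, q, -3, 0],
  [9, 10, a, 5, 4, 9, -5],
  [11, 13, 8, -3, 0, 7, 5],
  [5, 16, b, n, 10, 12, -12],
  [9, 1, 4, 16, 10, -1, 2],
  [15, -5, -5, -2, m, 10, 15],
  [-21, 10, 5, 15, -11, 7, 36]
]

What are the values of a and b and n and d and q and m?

Rows 3 and 5 both sum to 41, so that's the common total.
Row 2 has 9 + 10 + 5 + 4 + 9 − 5 = 32; the blank must be 41 − 32 = 9.
Row 6 has 15 − 5 − 5 − 2 + 10 + 15 = 28; the blank must be 41 − 28 = 13.
Column 5 has 4 + 0 + 10 + 10 + 13 − 11 = 26; the blank must be 41 − 26 = 15.
Row 1 has 13 − 4 + 9 + 15 − 3 + 0 = 30; the blank must be 41 − 30 = 11.
Column 4 has 11 + 5 − 3 + 16 − 2 + 15 = 42; the blank must be 41 − 42 = -1.
Row 4 has 5 + 16 − 1 + 10 + 12 − 12 = 30; the blank must be 41 − 30 = 11.

a = 9, b = 11, n = -1, d = 11, q = 15, m = 13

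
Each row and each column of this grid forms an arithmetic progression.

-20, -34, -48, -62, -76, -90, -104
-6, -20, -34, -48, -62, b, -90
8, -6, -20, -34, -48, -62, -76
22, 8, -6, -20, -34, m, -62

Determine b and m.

b = -76, m = -48

Along each row the entries change by -14 per step; down each column they change by 14.
Row 2: from -6 at column 1, stepping by -14 to column 6 gives -76.
Row 4: from 22 at column 1, stepping by -14 to column 6 gives -48.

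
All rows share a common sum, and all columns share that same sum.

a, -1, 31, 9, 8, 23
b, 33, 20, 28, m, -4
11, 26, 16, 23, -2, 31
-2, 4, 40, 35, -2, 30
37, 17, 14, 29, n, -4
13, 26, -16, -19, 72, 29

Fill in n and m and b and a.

Rows 3 and 4 both sum to 105, so that's the common total.
The known cells in row 5 total 93, leaving 105 − 93 = 12 for the blank.
The known cells in column 5 total 88, leaving 105 − 88 = 17 for the blank.
The known cells in row 2 total 94, leaving 105 − 94 = 11 for the blank.
The known cells in row 1 total 70, leaving 105 − 70 = 35 for the blank.

n = 12, m = 17, b = 11, a = 35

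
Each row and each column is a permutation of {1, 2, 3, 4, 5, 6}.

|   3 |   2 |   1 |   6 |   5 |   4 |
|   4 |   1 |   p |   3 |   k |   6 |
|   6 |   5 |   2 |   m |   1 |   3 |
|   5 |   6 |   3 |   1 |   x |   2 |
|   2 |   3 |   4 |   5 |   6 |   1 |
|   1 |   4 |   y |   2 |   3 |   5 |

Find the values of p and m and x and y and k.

Cell (4,5): row 4 already has {1, 2, 3, 5, 6} → 4.
At (row 2, col 5): column 5 already has {1, 3, 4, 5, 6}, so the value is 2.
Cell (2,3): row 2 already has {1, 2, 3, 4, 6} → 5.
At (row 3, col 4): row 3 already has {1, 2, 3, 5, 6}, so the value is 4.
Cell (6,3): row 6 already has {1, 2, 3, 4, 5} → 6.

p = 5, m = 4, x = 4, y = 6, k = 2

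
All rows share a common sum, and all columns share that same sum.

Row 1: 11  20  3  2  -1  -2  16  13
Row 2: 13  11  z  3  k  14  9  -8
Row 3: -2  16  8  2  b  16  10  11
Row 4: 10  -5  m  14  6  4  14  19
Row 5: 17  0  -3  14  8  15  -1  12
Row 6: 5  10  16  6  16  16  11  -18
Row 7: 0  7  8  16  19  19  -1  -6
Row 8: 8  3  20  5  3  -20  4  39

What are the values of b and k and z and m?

b = 1, k = 10, z = 10, m = 0

Rows 1 and 5 both sum to 62, so that's the common total.
The known cells in row 3 total 61, leaving 62 − 61 = 1 for the blank.
The known cells in row 4 total 62, leaving 62 − 62 = 0 for the blank.
The known cells in column 3 total 52, leaving 62 − 52 = 10 for the blank.
The known cells in row 2 total 52, leaving 62 − 52 = 10 for the blank.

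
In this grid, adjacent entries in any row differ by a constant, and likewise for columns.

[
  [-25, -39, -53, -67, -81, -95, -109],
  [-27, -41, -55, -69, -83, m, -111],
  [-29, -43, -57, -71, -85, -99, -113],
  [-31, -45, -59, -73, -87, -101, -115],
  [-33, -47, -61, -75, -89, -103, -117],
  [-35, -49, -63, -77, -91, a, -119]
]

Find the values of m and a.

m = -97, a = -105

Along each row the entries change by -14 per step; down each column they change by -2.
Row 2: from -27 at column 1, stepping by -14 to column 6 gives -97.
Row 6: from -35 at column 1, stepping by -14 to column 6 gives -105.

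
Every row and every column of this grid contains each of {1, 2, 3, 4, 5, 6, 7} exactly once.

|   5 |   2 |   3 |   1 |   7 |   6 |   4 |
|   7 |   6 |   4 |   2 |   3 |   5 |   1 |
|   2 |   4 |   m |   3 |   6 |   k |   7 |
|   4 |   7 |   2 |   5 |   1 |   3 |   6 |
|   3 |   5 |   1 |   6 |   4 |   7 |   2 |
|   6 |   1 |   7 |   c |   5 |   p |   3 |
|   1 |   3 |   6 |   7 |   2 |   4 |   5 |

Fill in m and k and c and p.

m = 5, k = 1, c = 4, p = 2

Cell (6,4): column 4 already has {1, 2, 3, 5, 6, 7} → 4.
For row 6, column 6: row 6 already has {1, 3, 4, 5, 6, 7}; that leaves 2.
At (row 3, col 6): column 6 already has {2, 3, 4, 5, 6, 7}, so the value is 1.
For row 3, column 3: row 3 already has {1, 2, 3, 4, 6, 7}; that leaves 5.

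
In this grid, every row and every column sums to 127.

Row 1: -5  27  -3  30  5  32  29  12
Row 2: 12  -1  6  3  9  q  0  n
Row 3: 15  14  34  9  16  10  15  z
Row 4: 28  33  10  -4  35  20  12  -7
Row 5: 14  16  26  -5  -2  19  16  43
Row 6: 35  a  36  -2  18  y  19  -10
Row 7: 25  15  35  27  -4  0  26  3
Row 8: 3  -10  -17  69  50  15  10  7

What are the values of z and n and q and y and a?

Row 3 has 15 + 14 + 34 + 9 + 16 + 10 + 15 = 113; the blank must be 127 − 113 = 14.
Column 2 has 27 − 1 + 14 + 33 + 16 + 15 − 10 = 94; the blank must be 127 − 94 = 33.
Row 6 has 35 + 33 + 36 − 2 + 18 + 19 − 10 = 129; the blank must be 127 − 129 = -2.
Column 6 has 32 + 10 + 20 + 19 − 2 + 0 + 15 = 94; the blank must be 127 − 94 = 33.
Row 2 has 12 − 1 + 6 + 3 + 9 + 33 + 0 = 62; the blank must be 127 − 62 = 65.

z = 14, n = 65, q = 33, y = -2, a = 33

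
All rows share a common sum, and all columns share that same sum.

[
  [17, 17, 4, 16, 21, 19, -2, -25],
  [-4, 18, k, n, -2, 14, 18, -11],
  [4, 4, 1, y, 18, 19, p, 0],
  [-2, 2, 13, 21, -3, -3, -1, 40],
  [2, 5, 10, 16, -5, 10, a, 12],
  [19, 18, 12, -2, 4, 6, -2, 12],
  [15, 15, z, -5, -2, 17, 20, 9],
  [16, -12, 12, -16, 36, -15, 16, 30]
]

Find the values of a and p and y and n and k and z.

Rows 1 and 4 both sum to 67, so that's the common total.
Row 7 has 15 + 15 − 5 − 2 + 17 + 20 + 9 = 69; the blank must be 67 − 69 = -2.
Column 3 has 4 + 1 + 13 + 10 + 12 − 2 + 12 = 50; the blank must be 67 − 50 = 17.
Row 5 has 2 + 5 + 10 + 16 − 5 + 10 + 12 = 50; the blank must be 67 − 50 = 17.
Column 7 has -2 + 18 − 1 + 17 − 2 + 20 + 16 = 66; the blank must be 67 − 66 = 1.
Row 3 has 4 + 4 + 1 + 18 + 19 + 1 + 0 = 47; the blank must be 67 − 47 = 20.
Row 2 has -4 + 18 + 17 − 2 + 14 + 18 − 11 = 50; the blank must be 67 − 50 = 17.

a = 17, p = 1, y = 20, n = 17, k = 17, z = -2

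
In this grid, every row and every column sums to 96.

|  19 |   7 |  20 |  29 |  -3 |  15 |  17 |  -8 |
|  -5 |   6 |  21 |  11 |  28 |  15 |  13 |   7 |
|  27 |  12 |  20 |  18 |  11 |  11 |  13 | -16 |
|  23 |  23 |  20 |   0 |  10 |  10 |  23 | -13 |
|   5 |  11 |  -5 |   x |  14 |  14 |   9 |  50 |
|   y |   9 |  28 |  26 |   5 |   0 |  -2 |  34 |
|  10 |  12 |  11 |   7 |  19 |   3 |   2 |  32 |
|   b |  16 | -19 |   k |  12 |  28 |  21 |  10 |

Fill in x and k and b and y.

x = -2, k = 7, b = 21, y = -4

Row 6 has 9 + 28 + 26 + 5 + 0 − 2 + 34 = 100; the blank must be 96 − 100 = -4.
Column 1 has 19 − 5 + 27 + 23 + 5 − 4 + 10 = 75; the blank must be 96 − 75 = 21.
Row 8 has 21 + 16 − 19 + 12 + 28 + 21 + 10 = 89; the blank must be 96 − 89 = 7.
Row 5 has 5 + 11 − 5 + 14 + 14 + 9 + 50 = 98; the blank must be 96 − 98 = -2.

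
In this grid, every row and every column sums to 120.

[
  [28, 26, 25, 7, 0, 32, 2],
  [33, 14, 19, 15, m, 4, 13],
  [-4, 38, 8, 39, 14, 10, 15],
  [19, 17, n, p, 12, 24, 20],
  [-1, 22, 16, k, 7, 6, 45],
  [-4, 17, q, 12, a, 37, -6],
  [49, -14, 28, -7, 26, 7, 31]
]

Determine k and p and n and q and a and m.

Row 5 has -1 + 22 + 16 + 7 + 6 + 45 = 95; the blank must be 120 − 95 = 25.
Row 2 has 33 + 14 + 19 + 15 + 4 + 13 = 98; the blank must be 120 − 98 = 22.
Column 5 has 0 + 22 + 14 + 12 + 7 + 26 = 81; the blank must be 120 − 81 = 39.
Column 4 has 7 + 15 + 39 + 25 + 12 − 7 = 91; the blank must be 120 − 91 = 29.
Row 4 has 19 + 17 + 29 + 12 + 24 + 20 = 121; the blank must be 120 − 121 = -1.
Row 6 has -4 + 17 + 12 + 39 + 37 − 6 = 95; the blank must be 120 − 95 = 25.

k = 25, p = 29, n = -1, q = 25, a = 39, m = 22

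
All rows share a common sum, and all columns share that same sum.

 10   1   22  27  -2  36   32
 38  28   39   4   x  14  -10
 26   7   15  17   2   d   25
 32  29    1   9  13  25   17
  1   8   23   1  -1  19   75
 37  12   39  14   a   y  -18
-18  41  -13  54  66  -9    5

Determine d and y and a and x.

d = 34, y = 7, a = 35, x = 13

Rows 1 and 4 both sum to 126, so that's the common total.
Row 3: 26 + 7 + 15 + 17 + 2 + 25 = 92, so its missing entry is 126 − 92 = 34.
Row 2: 38 + 28 + 39 + 4 + 14 − 10 = 113, so its missing entry is 126 − 113 = 13.
Column 5: -2 + 13 + 2 + 13 − 1 + 66 = 91, so its missing entry is 126 − 91 = 35.
Row 6: 37 + 12 + 39 + 14 + 35 − 18 = 119, so its missing entry is 126 − 119 = 7.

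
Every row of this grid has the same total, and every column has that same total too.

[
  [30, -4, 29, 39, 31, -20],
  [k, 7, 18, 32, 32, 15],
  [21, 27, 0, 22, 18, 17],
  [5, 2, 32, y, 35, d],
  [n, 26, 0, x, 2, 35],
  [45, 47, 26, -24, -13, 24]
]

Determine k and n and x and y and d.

Rows 1 and 3 both sum to 105, so that's the common total.
Row 2: 7 + 18 + 32 + 32 + 15 = 104, so its missing entry is 105 − 104 = 1.
Column 1: 30 + 1 + 21 + 5 + 45 = 102, so its missing entry is 105 − 102 = 3.
Row 5: 3 + 26 + 0 + 2 + 35 = 66, so its missing entry is 105 − 66 = 39.
Column 4: 39 + 32 + 22 + 39 − 24 = 108, so its missing entry is 105 − 108 = -3.
Row 4: 5 + 2 + 32 − 3 + 35 = 71, so its missing entry is 105 − 71 = 34.

k = 1, n = 3, x = 39, y = -3, d = 34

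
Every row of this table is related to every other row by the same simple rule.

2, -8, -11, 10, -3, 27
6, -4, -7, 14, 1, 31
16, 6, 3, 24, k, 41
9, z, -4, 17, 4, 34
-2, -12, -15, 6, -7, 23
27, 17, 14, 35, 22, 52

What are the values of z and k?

The difference between any two rows is the same in every column — this is an addition table with the headers hidden.
Row 4 minus row 1 is -4 − (-11) = 7, so its entry in column 2 is -8 + 7 = -1.
Row 3 minus row 1 is 3 − (-11) = 14, so its entry in column 5 is -3 + 14 = 11.

z = -1, k = 11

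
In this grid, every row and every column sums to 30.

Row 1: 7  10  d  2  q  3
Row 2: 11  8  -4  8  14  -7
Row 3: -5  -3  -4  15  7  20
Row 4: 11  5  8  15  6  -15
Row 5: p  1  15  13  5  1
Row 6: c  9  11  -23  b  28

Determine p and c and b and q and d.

p = -5, c = 11, b = -6, q = 4, d = 4

The known cells in row 5 total 35, leaving 30 − 35 = -5 for the blank.
The known cells in column 3 total 26, leaving 30 − 26 = 4 for the blank.
The known cells in row 1 total 26, leaving 30 − 26 = 4 for the blank.
The known cells in column 5 total 36, leaving 30 − 36 = -6 for the blank.
The known cells in row 6 total 19, leaving 30 − 19 = 11 for the blank.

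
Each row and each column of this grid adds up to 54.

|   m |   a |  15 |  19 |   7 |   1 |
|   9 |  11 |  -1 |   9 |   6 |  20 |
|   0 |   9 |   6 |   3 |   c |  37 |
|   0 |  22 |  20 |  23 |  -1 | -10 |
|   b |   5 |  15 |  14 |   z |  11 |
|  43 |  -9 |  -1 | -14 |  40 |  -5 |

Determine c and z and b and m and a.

Column 2: 11 + 9 + 22 + 5 − 9 = 38, so its missing entry is 54 − 38 = 16.
Row 3: 0 + 9 + 6 + 3 + 37 = 55, so its missing entry is 54 − 55 = -1.
Column 5: 7 + 6 − 1 − 1 + 40 = 51, so its missing entry is 54 − 51 = 3.
Row 5: 5 + 15 + 14 + 3 + 11 = 48, so its missing entry is 54 − 48 = 6.
Row 1: 16 + 15 + 19 + 7 + 1 = 58, so its missing entry is 54 − 58 = -4.

c = -1, z = 3, b = 6, m = -4, a = 16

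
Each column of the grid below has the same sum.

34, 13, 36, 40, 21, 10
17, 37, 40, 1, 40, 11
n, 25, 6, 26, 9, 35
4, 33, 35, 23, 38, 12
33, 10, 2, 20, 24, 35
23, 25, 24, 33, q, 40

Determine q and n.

q = 11, n = 32

Columns 4 and 6 both add up to 143, so every column sums to 143.
Column 5: 21 + 40 + 9 + 38 + 24 = 132, so the missing entry is 143 − 132 = 11.
Column 1: 34 + 17 + 4 + 33 + 23 = 111, so the missing entry is 143 − 111 = 32.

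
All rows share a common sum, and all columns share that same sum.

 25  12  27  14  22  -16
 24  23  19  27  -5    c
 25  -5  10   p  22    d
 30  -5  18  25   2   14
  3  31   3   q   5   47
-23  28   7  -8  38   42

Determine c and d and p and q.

c = -4, d = 1, p = 31, q = -5

Rows 1 and 4 both sum to 84, so that's the common total.
Row 5: 3 + 31 + 3 + 5 + 47 = 89, so its missing entry is 84 − 89 = -5.
Column 4: 14 + 27 + 25 − 5 − 8 = 53, so its missing entry is 84 − 53 = 31.
Row 3: 25 − 5 + 10 + 31 + 22 = 83, so its missing entry is 84 − 83 = 1.
Row 2: 24 + 23 + 19 + 27 − 5 = 88, so its missing entry is 84 − 88 = -4.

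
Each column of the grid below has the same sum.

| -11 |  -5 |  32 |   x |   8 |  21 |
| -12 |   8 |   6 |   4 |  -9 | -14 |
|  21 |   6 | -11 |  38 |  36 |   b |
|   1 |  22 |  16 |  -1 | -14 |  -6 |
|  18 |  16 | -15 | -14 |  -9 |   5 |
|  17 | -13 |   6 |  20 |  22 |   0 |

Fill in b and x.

b = 28, x = -13

Column 1 sums to 34 and so does column 2; that's the common total.
In column 6 the known cells total 6, leaving 34 − 6 = 28.
In column 4 the known cells total 47, leaving 34 − 47 = -13.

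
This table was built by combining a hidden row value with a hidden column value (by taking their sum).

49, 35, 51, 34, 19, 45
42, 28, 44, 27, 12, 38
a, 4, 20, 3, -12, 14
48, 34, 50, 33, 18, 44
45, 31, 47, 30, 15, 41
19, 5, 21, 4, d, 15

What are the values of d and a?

The difference between any two rows is the same in every column — this is an addition table with the headers hidden.
Row 6 minus row 1 is 5 − 35 = -30, so its entry in column 5 is 19 + (-30) = -11.
Row 3 minus row 1 is 4 − 35 = -31, so its entry in column 1 is 49 + (-31) = 18.

d = -11, a = 18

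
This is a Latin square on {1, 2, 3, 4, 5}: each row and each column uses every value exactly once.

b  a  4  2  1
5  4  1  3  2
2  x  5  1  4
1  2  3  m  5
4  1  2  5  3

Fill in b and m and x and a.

b = 3, m = 4, x = 3, a = 5

For row 4, column 4: row 4 already has {1, 2, 3, 5}; that leaves 4.
Cell (3,2): row 3 already has {1, 2, 4, 5} → 3.
Cell (1,2): column 2 already has {1, 2, 3, 4} → 5.
At (row 1, col 1): row 1 already has {1, 2, 4, 5}, so the value is 3.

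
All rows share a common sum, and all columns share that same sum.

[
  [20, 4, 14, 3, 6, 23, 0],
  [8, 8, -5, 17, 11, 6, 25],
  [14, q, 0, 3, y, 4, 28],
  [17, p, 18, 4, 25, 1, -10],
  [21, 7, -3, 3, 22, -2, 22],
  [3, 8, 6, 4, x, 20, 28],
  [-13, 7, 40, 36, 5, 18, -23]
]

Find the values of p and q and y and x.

p = 15, q = 21, y = 0, x = 1

Rows 1 and 2 both sum to 70, so that's the common total.
The known cells in row 4 total 55, leaving 70 − 55 = 15 for the blank.
The known cells in row 6 total 69, leaving 70 − 69 = 1 for the blank.
The known cells in column 5 total 70, leaving 70 − 70 = 0 for the blank.
The known cells in row 3 total 49, leaving 70 − 49 = 21 for the blank.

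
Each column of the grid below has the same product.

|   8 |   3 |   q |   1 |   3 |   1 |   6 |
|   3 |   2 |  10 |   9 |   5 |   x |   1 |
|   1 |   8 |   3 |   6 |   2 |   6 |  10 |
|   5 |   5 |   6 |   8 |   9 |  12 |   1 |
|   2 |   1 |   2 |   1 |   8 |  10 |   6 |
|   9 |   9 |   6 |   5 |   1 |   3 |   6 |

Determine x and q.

Columns 1 and 4 each multiply to 2160, so every column has product 2160.
Column 6: 1×6×12×10×3 = 2160, so the missing entry is 2160 ÷ 2160 = 1.
Column 3: 10×3×6×2×6 = 2160, so the missing entry is 2160 ÷ 2160 = 1.

x = 1, q = 1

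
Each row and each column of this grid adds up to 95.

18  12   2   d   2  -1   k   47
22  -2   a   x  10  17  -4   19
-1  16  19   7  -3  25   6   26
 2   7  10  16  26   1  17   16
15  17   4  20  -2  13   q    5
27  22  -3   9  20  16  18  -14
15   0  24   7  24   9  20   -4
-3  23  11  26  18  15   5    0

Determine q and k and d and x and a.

Column 3: 2 + 19 + 10 + 4 − 3 + 24 + 11 = 67, so its missing entry is 95 − 67 = 28.
Row 5: 15 + 17 + 4 + 20 − 2 + 13 + 5 = 72, so its missing entry is 95 − 72 = 23.
Column 7: -4 + 6 + 17 + 23 + 18 + 20 + 5 = 85, so its missing entry is 95 − 85 = 10.
Row 1: 18 + 12 + 2 + 2 − 1 + 10 + 47 = 90, so its missing entry is 95 − 90 = 5.
Row 2: 22 − 2 + 28 + 10 + 17 − 4 + 19 = 90, so its missing entry is 95 − 90 = 5.

q = 23, k = 10, d = 5, x = 5, a = 28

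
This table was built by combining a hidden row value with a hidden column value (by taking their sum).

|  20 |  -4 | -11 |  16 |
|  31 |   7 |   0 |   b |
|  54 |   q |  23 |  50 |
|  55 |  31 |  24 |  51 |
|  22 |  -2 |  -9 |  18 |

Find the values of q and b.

q = 30, b = 27

The difference between any two rows is the same in every column — this is an addition table with the headers hidden.
Row 3 minus row 1 is 54 − 20 = 34, so its entry in column 2 is -4 + 34 = 30.
Row 2 minus row 1 is 31 − 20 = 11, so its entry in column 4 is 16 + 11 = 27.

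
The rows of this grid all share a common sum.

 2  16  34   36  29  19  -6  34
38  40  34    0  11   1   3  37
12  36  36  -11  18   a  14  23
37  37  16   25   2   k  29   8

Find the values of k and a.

Rows 1 and 2 both add up to 164, so every row sums to 164.
Row 4: 37 + 37 + 16 + 25 + 2 + 29 + 8 = 154, so the missing entry is 164 − 154 = 10.
Row 3: 12 + 36 + 36 − 11 + 18 + 14 + 23 = 128, so the missing entry is 164 − 128 = 36.

k = 10, a = 36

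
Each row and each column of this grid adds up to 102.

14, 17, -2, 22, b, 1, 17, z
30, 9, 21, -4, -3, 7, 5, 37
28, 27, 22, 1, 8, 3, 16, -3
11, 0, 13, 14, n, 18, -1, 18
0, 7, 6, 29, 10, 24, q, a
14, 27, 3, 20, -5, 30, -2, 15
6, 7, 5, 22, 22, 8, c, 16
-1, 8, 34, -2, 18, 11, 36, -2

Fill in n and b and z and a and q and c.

n = 29, b = 23, z = 10, a = 11, q = 15, c = 16

Row 4: 11 + 0 + 13 + 14 + 18 − 1 + 18 = 73, so its missing entry is 102 − 73 = 29.
Column 5: -3 + 8 + 29 + 10 − 5 + 22 + 18 = 79, so its missing entry is 102 − 79 = 23.
Row 1: 14 + 17 − 2 + 22 + 23 + 1 + 17 = 92, so its missing entry is 102 − 92 = 10.
Row 7: 6 + 7 + 5 + 22 + 22 + 8 + 16 = 86, so its missing entry is 102 − 86 = 16.
Column 7: 17 + 5 + 16 − 1 − 2 + 16 + 36 = 87, so its missing entry is 102 − 87 = 15.
Row 5: 0 + 7 + 6 + 29 + 10 + 24 + 15 = 91, so its missing entry is 102 − 91 = 11.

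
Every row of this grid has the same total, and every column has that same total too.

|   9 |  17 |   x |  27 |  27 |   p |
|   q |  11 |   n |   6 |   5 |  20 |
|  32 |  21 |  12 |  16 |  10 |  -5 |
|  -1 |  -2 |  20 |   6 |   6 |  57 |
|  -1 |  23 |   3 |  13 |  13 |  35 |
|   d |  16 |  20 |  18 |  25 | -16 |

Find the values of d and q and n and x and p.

d = 23, q = 24, n = 20, x = 11, p = -5

Rows 3 and 4 both sum to 86, so that's the common total.
Row 6 has 16 + 20 + 18 + 25 − 16 = 63; the blank must be 86 − 63 = 23.
Column 6 has 20 − 5 + 57 + 35 − 16 = 91; the blank must be 86 − 91 = -5.
Row 1 has 9 + 17 + 27 + 27 − 5 = 75; the blank must be 86 − 75 = 11.
Column 3 has 11 + 12 + 20 + 3 + 20 = 66; the blank must be 86 − 66 = 20.
Row 2 has 11 + 20 + 6 + 5 + 20 = 62; the blank must be 86 − 62 = 24.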